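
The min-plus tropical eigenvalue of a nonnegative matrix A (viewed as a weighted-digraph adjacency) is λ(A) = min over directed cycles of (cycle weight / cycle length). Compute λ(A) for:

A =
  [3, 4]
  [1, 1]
λ(A) = 1

Enumerate directed cycles and compute their means (weight / length). Sample:
  cycle 0 → 0: weight = 3, length = 1, mean = 3/1 ≈ 3.000
  cycle 1 → 1: weight = 1, length = 1, mean = 1/1 ≈ 1.000
  cycle 0 → 1 → 0: weight = 5, length = 2, mean = 5/2 ≈ 2.500
  cycle 1 → 0 → 1: weight = 5, length = 2, mean = 5/2 ≈ 2.500
Minimum mean = 1.000, attained e.g. along the cycle 1 → 1 with weight 1 and length 1. So λ(A) = 1/1 = 1.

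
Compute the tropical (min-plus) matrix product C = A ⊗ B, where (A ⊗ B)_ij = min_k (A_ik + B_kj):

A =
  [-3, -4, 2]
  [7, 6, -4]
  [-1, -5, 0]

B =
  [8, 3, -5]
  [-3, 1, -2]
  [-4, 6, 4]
A ⊗ B =
  [-7, -3, -8]
  [-8, 2, 0]
  [-8, -4, -7]

Apply the min-plus product entry-by-entry:
  C[0][0] = min over k of (A[0][0] + B[0][0] = -3 + 8 = 5, A[0][1] + B[1][0] = -4 + -3 = -7, A[0][2] + B[2][0] = 2 + -4 = -2) = -7 (attained at k = 1)
  C[0][1] = min over k of (A[0][0] + B[0][1] = -3 + 3 = 0, A[0][1] + B[1][1] = -4 + 1 = -3, A[0][2] + B[2][1] = 2 + 6 = 8) = -3 (attained at k = 1)
  C[0][2] = min over k of (A[0][0] + B[0][2] = -3 + -5 = -8, A[0][1] + B[1][2] = -4 + -2 = -6, A[0][2] + B[2][2] = 2 + 4 = 6) = -8 (attained at k = 0)
  C[1][0] = min over k of (A[1][0] + B[0][0] = 7 + 8 = 15, A[1][1] + B[1][0] = 6 + -3 = 3, A[1][2] + B[2][0] = -4 + -4 = -8) = -8 (attained at k = 2)
  C[1][1] = min over k of (A[1][0] + B[0][1] = 7 + 3 = 10, A[1][1] + B[1][1] = 6 + 1 = 7, A[1][2] + B[2][1] = -4 + 6 = 2) = 2 (attained at k = 2)
  C[1][2] = min over k of (A[1][0] + B[0][2] = 7 + -5 = 2, A[1][1] + B[1][2] = 6 + -2 = 4, A[1][2] + B[2][2] = -4 + 4 = 0) = 0 (attained at k = 2)
  C[2][0] = min over k of (A[2][0] + B[0][0] = -1 + 8 = 7, A[2][1] + B[1][0] = -5 + -3 = -8, A[2][2] + B[2][0] = 0 + -4 = -4) = -8 (attained at k = 1)
  C[2][1] = min over k of (A[2][0] + B[0][1] = -1 + 3 = 2, A[2][1] + B[1][1] = -5 + 1 = -4, A[2][2] + B[2][1] = 0 + 6 = 6) = -4 (attained at k = 1)
  C[2][2] = min over k of (A[2][0] + B[0][2] = -1 + -5 = -6, A[2][1] + B[1][2] = -5 + -2 = -7, A[2][2] + B[2][2] = 0 + 4 = 4) = -7 (attained at k = 1)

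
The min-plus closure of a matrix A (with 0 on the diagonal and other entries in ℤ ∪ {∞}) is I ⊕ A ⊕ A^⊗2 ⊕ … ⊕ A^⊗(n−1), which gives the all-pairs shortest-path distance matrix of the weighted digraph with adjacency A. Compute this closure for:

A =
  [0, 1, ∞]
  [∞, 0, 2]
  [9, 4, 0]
Closure =
  [0, 1, 3]
  [11, 0, 2]
  [9, 4, 0]

This is the Floyd-Warshall all-pairs shortest-path computation. For each intermediate vertex k = 0, 1, …, 2, update dist[i][j] ← min(dist[i][j], dist[i][k] + dist[k][j]). The final matrix gives, for each (i, j), the minimum total weight of any directed path from i to j (possibly empty when i = j).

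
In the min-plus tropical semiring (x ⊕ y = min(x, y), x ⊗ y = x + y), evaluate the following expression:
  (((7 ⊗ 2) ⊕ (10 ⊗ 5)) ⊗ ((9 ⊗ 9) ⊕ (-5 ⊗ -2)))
(((7 ⊗ 2) ⊕ (10 ⊗ 5)) ⊗ ((9 ⊗ 9) ⊕ (-5 ⊗ -2))) = 2

Expand innermost to outermost. Recall ⊕ takes the minimum of its arguments and ⊗ takes their sum. Working out the expression (((7 ⊗ 2) ⊕ (10 ⊗ 5)) ⊗ ((9 ⊗ 9) ⊕ (-5 ⊗ -2))) gives 2.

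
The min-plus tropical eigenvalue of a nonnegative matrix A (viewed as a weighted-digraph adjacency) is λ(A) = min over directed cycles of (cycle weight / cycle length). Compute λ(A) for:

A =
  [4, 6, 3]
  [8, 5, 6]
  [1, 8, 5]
λ(A) = 2

Enumerate directed cycles and compute their means (weight / length). Sample:
  cycle 0 → 0: weight = 4, length = 1, mean = 4/1 ≈ 4.000
  cycle 1 → 1: weight = 5, length = 1, mean = 5/1 ≈ 5.000
  cycle 2 → 2: weight = 5, length = 1, mean = 5/1 ≈ 5.000
  cycle 0 → 1 → 0: weight = 14, length = 2, mean = 14/2 ≈ 7.000
  cycle 0 → 2 → 0: weight = 4, length = 2, mean = 4/2 ≈ 2.000
  cycle 1 → 0 → 1: weight = 14, length = 2, mean = 14/2 ≈ 7.000
Minimum mean = 2.000, attained e.g. along the cycle 0 → 2 → 0 with weight 4 and length 2. So λ(A) = 4/2 = 2.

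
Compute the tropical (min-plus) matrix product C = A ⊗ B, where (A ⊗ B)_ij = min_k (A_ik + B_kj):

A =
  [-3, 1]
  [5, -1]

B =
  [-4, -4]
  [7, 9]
A ⊗ B =
  [-7, -7]
  [1, 1]

Apply the min-plus product entry-by-entry:
  C[0][0] = min over k of (A[0][0] + B[0][0] = -3 + -4 = -7, A[0][1] + B[1][0] = 1 + 7 = 8) = -7 (attained at k = 0)
  C[0][1] = min over k of (A[0][0] + B[0][1] = -3 + -4 = -7, A[0][1] + B[1][1] = 1 + 9 = 10) = -7 (attained at k = 0)
  C[1][0] = min over k of (A[1][0] + B[0][0] = 5 + -4 = 1, A[1][1] + B[1][0] = -1 + 7 = 6) = 1 (attained at k = 0)
  C[1][1] = min over k of (A[1][0] + B[0][1] = 5 + -4 = 1, A[1][1] + B[1][1] = -1 + 9 = 8) = 1 (attained at k = 0)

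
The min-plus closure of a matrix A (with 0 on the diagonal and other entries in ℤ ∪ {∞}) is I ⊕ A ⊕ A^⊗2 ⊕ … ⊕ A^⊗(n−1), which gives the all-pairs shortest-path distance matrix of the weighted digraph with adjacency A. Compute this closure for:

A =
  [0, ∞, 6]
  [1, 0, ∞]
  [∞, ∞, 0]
Closure =
  [0, ∞, 6]
  [1, 0, 7]
  [∞, ∞, 0]

This is the Floyd-Warshall all-pairs shortest-path computation. For each intermediate vertex k = 0, 1, …, 2, update dist[i][j] ← min(dist[i][j], dist[i][k] + dist[k][j]). The final matrix gives, for each (i, j), the minimum total weight of any directed path from i to j (possibly empty when i = j).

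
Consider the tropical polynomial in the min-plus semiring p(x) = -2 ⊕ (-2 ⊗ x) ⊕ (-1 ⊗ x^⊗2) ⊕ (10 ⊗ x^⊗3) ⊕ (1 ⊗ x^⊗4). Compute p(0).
p(0) = -2

A tropical monomial a ⊗ x^⊗i evaluates to a + i · x. Evaluating each term at x = 0:
  Term 0 contributes -2 + 0 · 0 = -2
  Term 1 contributes -2 + 1 · 0 = -2
  Term 2 contributes -1 + 2 · 0 = -1
  Term 3 contributes 10 + 3 · 0 = 10
  Term 4 contributes 1 + 4 · 0 = 1
p(0) = ⊕ of these = min[-2, -2, -1, 10, 1] = -2.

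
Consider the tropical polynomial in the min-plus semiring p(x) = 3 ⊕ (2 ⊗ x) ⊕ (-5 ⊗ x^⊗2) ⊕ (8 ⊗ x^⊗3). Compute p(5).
p(5) = 3

A tropical monomial a ⊗ x^⊗i evaluates to a + i · x. Evaluating each term at x = 5:
  Term 0 contributes 3 + 0 · 5 = 3
  Term 1 contributes 2 + 1 · 5 = 7
  Term 2 contributes -5 + 2 · 5 = 5
  Term 3 contributes 8 + 3 · 5 = 23
p(5) = ⊕ of these = min[3, 7, 5, 23] = 3.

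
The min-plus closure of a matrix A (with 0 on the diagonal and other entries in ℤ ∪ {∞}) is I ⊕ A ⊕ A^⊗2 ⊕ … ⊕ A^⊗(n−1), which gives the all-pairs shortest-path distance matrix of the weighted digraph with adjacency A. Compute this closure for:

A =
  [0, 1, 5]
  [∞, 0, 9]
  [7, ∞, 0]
Closure =
  [0, 1, 5]
  [16, 0, 9]
  [7, 8, 0]

This is the Floyd-Warshall all-pairs shortest-path computation. For each intermediate vertex k = 0, 1, …, 2, update dist[i][j] ← min(dist[i][j], dist[i][k] + dist[k][j]). The final matrix gives, for each (i, j), the minimum total weight of any directed path from i to j (possibly empty when i = j).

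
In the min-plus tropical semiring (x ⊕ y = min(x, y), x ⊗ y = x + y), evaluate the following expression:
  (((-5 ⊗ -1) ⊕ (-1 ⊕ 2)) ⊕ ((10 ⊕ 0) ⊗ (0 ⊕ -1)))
(((-5 ⊗ -1) ⊕ (-1 ⊕ 2)) ⊕ ((10 ⊕ 0) ⊗ (0 ⊕ -1))) = -6

Expand innermost to outermost. Recall ⊕ takes the minimum of its arguments and ⊗ takes their sum. Working out the expression (((-5 ⊗ -1) ⊕ (-1 ⊕ 2)) ⊕ ((10 ⊕ 0) ⊗ (0 ⊕ -1))) gives -6.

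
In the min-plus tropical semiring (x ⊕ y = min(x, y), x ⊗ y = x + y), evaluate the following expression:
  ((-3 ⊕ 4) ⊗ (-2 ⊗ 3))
((-3 ⊕ 4) ⊗ (-2 ⊗ 3)) = -2

Expand innermost to outermost. Recall ⊕ takes the minimum of its arguments and ⊗ takes their sum. Working out the expression ((-3 ⊕ 4) ⊗ (-2 ⊗ 3)) gives -2.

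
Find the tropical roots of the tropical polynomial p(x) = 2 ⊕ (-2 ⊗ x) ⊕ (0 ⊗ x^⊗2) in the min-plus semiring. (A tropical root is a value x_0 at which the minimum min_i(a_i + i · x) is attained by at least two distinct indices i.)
Roots: {-2, 4}

Each tropical root is a break point of the lower envelope of the lines y = a_i + i · x (there are 3 lines, with slopes 0, 1, ..., 2). Only the lines that attain the minimum somewhere contribute to roots; other lines are dominated. Here the surviving (envelope) indices are i = 2, i = 1, i = 0.
Intersections between consecutive envelope lines give the roots: for adjacent envelope indices i < j the intersection is x = (a_i − a_j) / (j − i). Reading off the sorted break points: {-2, 4}.
Verification: at each break x_0, at least two indices attain the minimum of min_i(a_i + i · x_0).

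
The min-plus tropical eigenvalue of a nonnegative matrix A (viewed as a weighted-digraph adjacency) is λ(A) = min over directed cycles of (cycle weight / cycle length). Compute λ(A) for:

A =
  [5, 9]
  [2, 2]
λ(A) = 2

Enumerate directed cycles and compute their means (weight / length). Sample:
  cycle 0 → 0: weight = 5, length = 1, mean = 5/1 ≈ 5.000
  cycle 1 → 1: weight = 2, length = 1, mean = 2/1 ≈ 2.000
  cycle 0 → 1 → 0: weight = 11, length = 2, mean = 11/2 ≈ 5.500
  cycle 1 → 0 → 1: weight = 11, length = 2, mean = 11/2 ≈ 5.500
Minimum mean = 2.000, attained e.g. along the cycle 1 → 1 with weight 2 and length 1. So λ(A) = 2/1 = 2.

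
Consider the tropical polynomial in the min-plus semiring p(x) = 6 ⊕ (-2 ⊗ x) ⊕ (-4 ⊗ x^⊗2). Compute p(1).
p(1) = -2

A tropical monomial a ⊗ x^⊗i evaluates to a + i · x. Evaluating each term at x = 1:
  Term 0 contributes 6 + 0 · 1 = 6
  Term 1 contributes -2 + 1 · 1 = -1
  Term 2 contributes -4 + 2 · 1 = -2
p(1) = ⊕ of these = min[6, -1, -2] = -2.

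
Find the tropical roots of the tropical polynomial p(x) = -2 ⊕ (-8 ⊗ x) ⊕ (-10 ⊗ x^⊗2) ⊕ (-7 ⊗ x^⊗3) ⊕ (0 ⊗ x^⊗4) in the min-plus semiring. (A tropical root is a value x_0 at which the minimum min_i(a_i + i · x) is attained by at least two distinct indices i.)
Roots: {-7, -3, 2, 6}

Each tropical root is a break point of the lower envelope of the lines y = a_i + i · x (there are 5 lines, with slopes 0, 1, ..., 4). Only the lines that attain the minimum somewhere contribute to roots; other lines are dominated. Here the surviving (envelope) indices are i = 4, i = 3, i = 2, i = 1, i = 0.
Intersections between consecutive envelope lines give the roots: for adjacent envelope indices i < j the intersection is x = (a_i − a_j) / (j − i). Reading off the sorted break points: {-7, -3, 2, 6}.
Verification: at each break x_0, at least two indices attain the minimum of min_i(a_i + i · x_0).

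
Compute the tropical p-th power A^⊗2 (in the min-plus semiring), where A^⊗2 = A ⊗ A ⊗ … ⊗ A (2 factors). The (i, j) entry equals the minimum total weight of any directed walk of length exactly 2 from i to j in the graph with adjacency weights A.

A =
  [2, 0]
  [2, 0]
A^⊗2 =
  [2, 0]
  [2, 0]

Each entry (A^⊗2)_ij equals the minimum over all length-2 walks i = v_0 → v_1 → … → v_2 = j of Σ_t A[v_t][v_{t+1}]. For example, for (i, j) = (0, 1) we minimise over 2 possible intermediate vertex sequences; the minimum is 0, attained along the walk 0 → 1 → 1.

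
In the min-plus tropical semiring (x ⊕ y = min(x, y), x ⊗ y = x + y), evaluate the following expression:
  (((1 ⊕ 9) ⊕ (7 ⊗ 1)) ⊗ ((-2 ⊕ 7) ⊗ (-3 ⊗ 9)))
(((1 ⊕ 9) ⊕ (7 ⊗ 1)) ⊗ ((-2 ⊕ 7) ⊗ (-3 ⊗ 9))) = 5

Expand innermost to outermost. Recall ⊕ takes the minimum of its arguments and ⊗ takes their sum. Working out the expression (((1 ⊕ 9) ⊕ (7 ⊗ 1)) ⊗ ((-2 ⊕ 7) ⊗ (-3 ⊗ 9))) gives 5.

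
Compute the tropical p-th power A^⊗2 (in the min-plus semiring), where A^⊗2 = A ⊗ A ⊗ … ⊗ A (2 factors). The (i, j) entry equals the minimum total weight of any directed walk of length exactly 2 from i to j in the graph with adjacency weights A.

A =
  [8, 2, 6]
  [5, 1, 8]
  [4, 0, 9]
A^⊗2 =
  [7, 3, 10]
  [6, 2, 9]
  [5, 1, 8]

Each entry (A^⊗2)_ij equals the minimum over all length-2 walks i = v_0 → v_1 → … → v_2 = j of Σ_t A[v_t][v_{t+1}]. For example, for (i, j) = (0, 2) we minimise over 3 possible intermediate vertex sequences; the minimum is 10, attained along the walk 0 → 1 → 2.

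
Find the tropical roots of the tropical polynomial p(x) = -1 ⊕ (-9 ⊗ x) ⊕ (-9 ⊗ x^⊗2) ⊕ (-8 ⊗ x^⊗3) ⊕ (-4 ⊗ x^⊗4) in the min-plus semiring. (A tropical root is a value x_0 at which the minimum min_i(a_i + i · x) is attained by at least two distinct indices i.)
Roots: {-4, -1, 0, 8}

Each tropical root is a break point of the lower envelope of the lines y = a_i + i · x (there are 5 lines, with slopes 0, 1, ..., 4). Only the lines that attain the minimum somewhere contribute to roots; other lines are dominated. Here the surviving (envelope) indices are i = 4, i = 3, i = 2, i = 1, i = 0.
Intersections between consecutive envelope lines give the roots: for adjacent envelope indices i < j the intersection is x = (a_i − a_j) / (j − i). Reading off the sorted break points: {-4, -1, 0, 8}.
Verification: at each break x_0, at least two indices attain the minimum of min_i(a_i + i · x_0).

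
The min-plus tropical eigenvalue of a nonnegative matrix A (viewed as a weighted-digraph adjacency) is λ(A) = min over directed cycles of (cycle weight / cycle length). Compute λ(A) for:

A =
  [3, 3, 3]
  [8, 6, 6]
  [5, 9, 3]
λ(A) = 3

Enumerate directed cycles and compute their means (weight / length). Sample:
  cycle 0 → 0: weight = 3, length = 1, mean = 3/1 ≈ 3.000
  cycle 1 → 1: weight = 6, length = 1, mean = 6/1 ≈ 6.000
  cycle 2 → 2: weight = 3, length = 1, mean = 3/1 ≈ 3.000
  cycle 0 → 1 → 0: weight = 11, length = 2, mean = 11/2 ≈ 5.500
  cycle 0 → 2 → 0: weight = 8, length = 2, mean = 8/2 ≈ 4.000
  cycle 1 → 0 → 1: weight = 11, length = 2, mean = 11/2 ≈ 5.500
Minimum mean = 3.000, attained e.g. along the cycle 0 → 0 with weight 3 and length 1. So λ(A) = 3/1 = 3.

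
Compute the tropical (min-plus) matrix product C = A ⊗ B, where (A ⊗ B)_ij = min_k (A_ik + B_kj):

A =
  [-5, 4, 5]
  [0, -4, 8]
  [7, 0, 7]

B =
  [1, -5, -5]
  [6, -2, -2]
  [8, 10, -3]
A ⊗ B =
  [-4, -10, -10]
  [1, -6, -6]
  [6, -2, -2]

Apply the min-plus product entry-by-entry:
  C[0][0] = min over k of (A[0][0] + B[0][0] = -5 + 1 = -4, A[0][1] + B[1][0] = 4 + 6 = 10, A[0][2] + B[2][0] = 5 + 8 = 13) = -4 (attained at k = 0)
  C[0][1] = min over k of (A[0][0] + B[0][1] = -5 + -5 = -10, A[0][1] + B[1][1] = 4 + -2 = 2, A[0][2] + B[2][1] = 5 + 10 = 15) = -10 (attained at k = 0)
  C[0][2] = min over k of (A[0][0] + B[0][2] = -5 + -5 = -10, A[0][1] + B[1][2] = 4 + -2 = 2, A[0][2] + B[2][2] = 5 + -3 = 2) = -10 (attained at k = 0)
  C[1][0] = min over k of (A[1][0] + B[0][0] = 0 + 1 = 1, A[1][1] + B[1][0] = -4 + 6 = 2, A[1][2] + B[2][0] = 8 + 8 = 16) = 1 (attained at k = 0)
  C[1][1] = min over k of (A[1][0] + B[0][1] = 0 + -5 = -5, A[1][1] + B[1][1] = -4 + -2 = -6, A[1][2] + B[2][1] = 8 + 10 = 18) = -6 (attained at k = 1)
  C[1][2] = min over k of (A[1][0] + B[0][2] = 0 + -5 = -5, A[1][1] + B[1][2] = -4 + -2 = -6, A[1][2] + B[2][2] = 8 + -3 = 5) = -6 (attained at k = 1)
  C[2][0] = min over k of (A[2][0] + B[0][0] = 7 + 1 = 8, A[2][1] + B[1][0] = 0 + 6 = 6, A[2][2] + B[2][0] = 7 + 8 = 15) = 6 (attained at k = 1)
  C[2][1] = min over k of (A[2][0] + B[0][1] = 7 + -5 = 2, A[2][1] + B[1][1] = 0 + -2 = -2, A[2][2] + B[2][1] = 7 + 10 = 17) = -2 (attained at k = 1)
  C[2][2] = min over k of (A[2][0] + B[0][2] = 7 + -5 = 2, A[2][1] + B[1][2] = 0 + -2 = -2, A[2][2] + B[2][2] = 7 + -3 = 4) = -2 (attained at k = 1)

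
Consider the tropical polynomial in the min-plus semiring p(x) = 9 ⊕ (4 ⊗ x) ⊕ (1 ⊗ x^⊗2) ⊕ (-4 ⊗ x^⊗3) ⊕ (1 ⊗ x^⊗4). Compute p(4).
p(4) = 8

A tropical monomial a ⊗ x^⊗i evaluates to a + i · x. Evaluating each term at x = 4:
  Term 0 contributes 9 + 0 · 4 = 9
  Term 1 contributes 4 + 1 · 4 = 8
  Term 2 contributes 1 + 2 · 4 = 9
  Term 3 contributes -4 + 3 · 4 = 8
  Term 4 contributes 1 + 4 · 4 = 17
p(4) = ⊕ of these = min[9, 8, 9, 8, 17] = 8.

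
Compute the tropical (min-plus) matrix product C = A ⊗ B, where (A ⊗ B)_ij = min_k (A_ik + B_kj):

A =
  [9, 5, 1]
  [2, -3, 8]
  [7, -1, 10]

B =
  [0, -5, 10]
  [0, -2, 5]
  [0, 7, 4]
A ⊗ B =
  [1, 3, 5]
  [-3, -5, 2]
  [-1, -3, 4]

Apply the min-plus product entry-by-entry:
  C[0][0] = min over k of (A[0][0] + B[0][0] = 9 + 0 = 9, A[0][1] + B[1][0] = 5 + 0 = 5, A[0][2] + B[2][0] = 1 + 0 = 1) = 1 (attained at k = 2)
  C[0][1] = min over k of (A[0][0] + B[0][1] = 9 + -5 = 4, A[0][1] + B[1][1] = 5 + -2 = 3, A[0][2] + B[2][1] = 1 + 7 = 8) = 3 (attained at k = 1)
  C[0][2] = min over k of (A[0][0] + B[0][2] = 9 + 10 = 19, A[0][1] + B[1][2] = 5 + 5 = 10, A[0][2] + B[2][2] = 1 + 4 = 5) = 5 (attained at k = 2)
  C[1][0] = min over k of (A[1][0] + B[0][0] = 2 + 0 = 2, A[1][1] + B[1][0] = -3 + 0 = -3, A[1][2] + B[2][0] = 8 + 0 = 8) = -3 (attained at k = 1)
  C[1][1] = min over k of (A[1][0] + B[0][1] = 2 + -5 = -3, A[1][1] + B[1][1] = -3 + -2 = -5, A[1][2] + B[2][1] = 8 + 7 = 15) = -5 (attained at k = 1)
  C[1][2] = min over k of (A[1][0] + B[0][2] = 2 + 10 = 12, A[1][1] + B[1][2] = -3 + 5 = 2, A[1][2] + B[2][2] = 8 + 4 = 12) = 2 (attained at k = 1)
  C[2][0] = min over k of (A[2][0] + B[0][0] = 7 + 0 = 7, A[2][1] + B[1][0] = -1 + 0 = -1, A[2][2] + B[2][0] = 10 + 0 = 10) = -1 (attained at k = 1)
  C[2][1] = min over k of (A[2][0] + B[0][1] = 7 + -5 = 2, A[2][1] + B[1][1] = -1 + -2 = -3, A[2][2] + B[2][1] = 10 + 7 = 17) = -3 (attained at k = 1)
  C[2][2] = min over k of (A[2][0] + B[0][2] = 7 + 10 = 17, A[2][1] + B[1][2] = -1 + 5 = 4, A[2][2] + B[2][2] = 10 + 4 = 14) = 4 (attained at k = 1)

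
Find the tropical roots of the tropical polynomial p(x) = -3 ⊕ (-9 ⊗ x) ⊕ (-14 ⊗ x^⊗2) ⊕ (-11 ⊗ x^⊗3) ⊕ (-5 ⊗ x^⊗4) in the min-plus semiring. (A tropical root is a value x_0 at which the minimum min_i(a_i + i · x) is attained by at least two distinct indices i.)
Roots: {-6, -3, 5, 6}

Each tropical root is a break point of the lower envelope of the lines y = a_i + i · x (there are 5 lines, with slopes 0, 1, ..., 4). Only the lines that attain the minimum somewhere contribute to roots; other lines are dominated. Here the surviving (envelope) indices are i = 4, i = 3, i = 2, i = 1, i = 0.
Intersections between consecutive envelope lines give the roots: for adjacent envelope indices i < j the intersection is x = (a_i − a_j) / (j − i). Reading off the sorted break points: {-6, -3, 5, 6}.
Verification: at each break x_0, at least two indices attain the minimum of min_i(a_i + i · x_0).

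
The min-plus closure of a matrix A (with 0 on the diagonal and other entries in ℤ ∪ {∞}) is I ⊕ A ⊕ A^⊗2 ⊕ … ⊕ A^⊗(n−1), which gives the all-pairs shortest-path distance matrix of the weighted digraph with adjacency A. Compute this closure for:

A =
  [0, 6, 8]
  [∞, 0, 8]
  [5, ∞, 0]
Closure =
  [0, 6, 8]
  [13, 0, 8]
  [5, 11, 0]

This is the Floyd-Warshall all-pairs shortest-path computation. For each intermediate vertex k = 0, 1, …, 2, update dist[i][j] ← min(dist[i][j], dist[i][k] + dist[k][j]). The final matrix gives, for each (i, j), the minimum total weight of any directed path from i to j (possibly empty when i = j).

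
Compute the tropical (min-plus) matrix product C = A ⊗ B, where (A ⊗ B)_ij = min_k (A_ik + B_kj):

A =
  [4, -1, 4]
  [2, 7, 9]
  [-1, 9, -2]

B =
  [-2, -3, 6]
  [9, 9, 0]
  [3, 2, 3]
A ⊗ B =
  [2, 1, -1]
  [0, -1, 7]
  [-3, -4, 1]

Apply the min-plus product entry-by-entry:
  C[0][0] = min over k of (A[0][0] + B[0][0] = 4 + -2 = 2, A[0][1] + B[1][0] = -1 + 9 = 8, A[0][2] + B[2][0] = 4 + 3 = 7) = 2 (attained at k = 0)
  C[0][1] = min over k of (A[0][0] + B[0][1] = 4 + -3 = 1, A[0][1] + B[1][1] = -1 + 9 = 8, A[0][2] + B[2][1] = 4 + 2 = 6) = 1 (attained at k = 0)
  C[0][2] = min over k of (A[0][0] + B[0][2] = 4 + 6 = 10, A[0][1] + B[1][2] = -1 + 0 = -1, A[0][2] + B[2][2] = 4 + 3 = 7) = -1 (attained at k = 1)
  C[1][0] = min over k of (A[1][0] + B[0][0] = 2 + -2 = 0, A[1][1] + B[1][0] = 7 + 9 = 16, A[1][2] + B[2][0] = 9 + 3 = 12) = 0 (attained at k = 0)
  C[1][1] = min over k of (A[1][0] + B[0][1] = 2 + -3 = -1, A[1][1] + B[1][1] = 7 + 9 = 16, A[1][2] + B[2][1] = 9 + 2 = 11) = -1 (attained at k = 0)
  C[1][2] = min over k of (A[1][0] + B[0][2] = 2 + 6 = 8, A[1][1] + B[1][2] = 7 + 0 = 7, A[1][2] + B[2][2] = 9 + 3 = 12) = 7 (attained at k = 1)
  C[2][0] = min over k of (A[2][0] + B[0][0] = -1 + -2 = -3, A[2][1] + B[1][0] = 9 + 9 = 18, A[2][2] + B[2][0] = -2 + 3 = 1) = -3 (attained at k = 0)
  C[2][1] = min over k of (A[2][0] + B[0][1] = -1 + -3 = -4, A[2][1] + B[1][1] = 9 + 9 = 18, A[2][2] + B[2][1] = -2 + 2 = 0) = -4 (attained at k = 0)
  C[2][2] = min over k of (A[2][0] + B[0][2] = -1 + 6 = 5, A[2][1] + B[1][2] = 9 + 0 = 9, A[2][2] + B[2][2] = -2 + 3 = 1) = 1 (attained at k = 2)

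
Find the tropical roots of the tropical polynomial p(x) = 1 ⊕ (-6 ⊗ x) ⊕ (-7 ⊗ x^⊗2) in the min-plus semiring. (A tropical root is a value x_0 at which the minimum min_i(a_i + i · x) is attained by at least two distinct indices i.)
Roots: {1, 7}

Each tropical root is a break point of the lower envelope of the lines y = a_i + i · x (there are 3 lines, with slopes 0, 1, ..., 2). Only the lines that attain the minimum somewhere contribute to roots; other lines are dominated. Here the surviving (envelope) indices are i = 2, i = 1, i = 0.
Intersections between consecutive envelope lines give the roots: for adjacent envelope indices i < j the intersection is x = (a_i − a_j) / (j − i). Reading off the sorted break points: {1, 7}.
Verification: at each break x_0, at least two indices attain the minimum of min_i(a_i + i · x_0).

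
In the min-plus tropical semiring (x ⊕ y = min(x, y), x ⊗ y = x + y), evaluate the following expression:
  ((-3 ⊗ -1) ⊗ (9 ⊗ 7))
((-3 ⊗ -1) ⊗ (9 ⊗ 7)) = 12

Expand innermost to outermost. Recall ⊕ takes the minimum of its arguments and ⊗ takes their sum. Working out the expression ((-3 ⊗ -1) ⊗ (9 ⊗ 7)) gives 12.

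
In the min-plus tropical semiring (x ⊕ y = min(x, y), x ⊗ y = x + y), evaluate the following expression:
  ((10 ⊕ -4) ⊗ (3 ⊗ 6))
((10 ⊕ -4) ⊗ (3 ⊗ 6)) = 5

Expand innermost to outermost. Recall ⊕ takes the minimum of its arguments and ⊗ takes their sum. Working out the expression ((10 ⊕ -4) ⊗ (3 ⊗ 6)) gives 5.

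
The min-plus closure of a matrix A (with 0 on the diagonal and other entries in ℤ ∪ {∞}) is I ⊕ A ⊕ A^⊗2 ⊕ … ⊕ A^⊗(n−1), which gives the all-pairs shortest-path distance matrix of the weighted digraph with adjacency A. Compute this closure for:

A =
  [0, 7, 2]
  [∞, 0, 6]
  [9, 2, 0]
Closure =
  [0, 4, 2]
  [15, 0, 6]
  [9, 2, 0]

This is the Floyd-Warshall all-pairs shortest-path computation. For each intermediate vertex k = 0, 1, …, 2, update dist[i][j] ← min(dist[i][j], dist[i][k] + dist[k][j]). The final matrix gives, for each (i, j), the minimum total weight of any directed path from i to j (possibly empty when i = j).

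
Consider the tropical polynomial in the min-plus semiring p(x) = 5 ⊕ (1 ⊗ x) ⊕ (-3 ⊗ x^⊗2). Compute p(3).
p(3) = 3

A tropical monomial a ⊗ x^⊗i evaluates to a + i · x. Evaluating each term at x = 3:
  Term 0 contributes 5 + 0 · 3 = 5
  Term 1 contributes 1 + 1 · 3 = 4
  Term 2 contributes -3 + 2 · 3 = 3
p(3) = ⊕ of these = min[5, 4, 3] = 3.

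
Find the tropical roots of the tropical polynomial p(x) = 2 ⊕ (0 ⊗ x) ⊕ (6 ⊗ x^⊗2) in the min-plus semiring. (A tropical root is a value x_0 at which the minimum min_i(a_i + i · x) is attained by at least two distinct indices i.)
Roots: {-6, 2}

Each tropical root is a break point of the lower envelope of the lines y = a_i + i · x (there are 3 lines, with slopes 0, 1, ..., 2). Only the lines that attain the minimum somewhere contribute to roots; other lines are dominated. Here the surviving (envelope) indices are i = 2, i = 1, i = 0.
Intersections between consecutive envelope lines give the roots: for adjacent envelope indices i < j the intersection is x = (a_i − a_j) / (j − i). Reading off the sorted break points: {-6, 2}.
Verification: at each break x_0, at least two indices attain the minimum of min_i(a_i + i · x_0).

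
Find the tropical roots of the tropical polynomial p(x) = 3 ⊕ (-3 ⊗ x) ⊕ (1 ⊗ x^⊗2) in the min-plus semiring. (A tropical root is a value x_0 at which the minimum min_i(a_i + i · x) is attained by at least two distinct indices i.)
Roots: {-4, 6}

Each tropical root is a break point of the lower envelope of the lines y = a_i + i · x (there are 3 lines, with slopes 0, 1, ..., 2). Only the lines that attain the minimum somewhere contribute to roots; other lines are dominated. Here the surviving (envelope) indices are i = 2, i = 1, i = 0.
Intersections between consecutive envelope lines give the roots: for adjacent envelope indices i < j the intersection is x = (a_i − a_j) / (j − i). Reading off the sorted break points: {-4, 6}.
Verification: at each break x_0, at least two indices attain the minimum of min_i(a_i + i · x_0).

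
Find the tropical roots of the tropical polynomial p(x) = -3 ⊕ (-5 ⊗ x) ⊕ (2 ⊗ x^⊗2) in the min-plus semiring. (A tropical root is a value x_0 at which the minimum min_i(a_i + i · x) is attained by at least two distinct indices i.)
Roots: {-7, 2}

Each tropical root is a break point of the lower envelope of the lines y = a_i + i · x (there are 3 lines, with slopes 0, 1, ..., 2). Only the lines that attain the minimum somewhere contribute to roots; other lines are dominated. Here the surviving (envelope) indices are i = 2, i = 1, i = 0.
Intersections between consecutive envelope lines give the roots: for adjacent envelope indices i < j the intersection is x = (a_i − a_j) / (j − i). Reading off the sorted break points: {-7, 2}.
Verification: at each break x_0, at least two indices attain the minimum of min_i(a_i + i · x_0).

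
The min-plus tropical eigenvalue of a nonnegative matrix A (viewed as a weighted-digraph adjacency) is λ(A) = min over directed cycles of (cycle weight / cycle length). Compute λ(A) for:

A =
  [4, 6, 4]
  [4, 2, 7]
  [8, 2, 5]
λ(A) = 2

Enumerate directed cycles and compute their means (weight / length). Sample:
  cycle 0 → 0: weight = 4, length = 1, mean = 4/1 ≈ 4.000
  cycle 1 → 1: weight = 2, length = 1, mean = 2/1 ≈ 2.000
  cycle 2 → 2: weight = 5, length = 1, mean = 5/1 ≈ 5.000
  cycle 0 → 1 → 0: weight = 10, length = 2, mean = 10/2 ≈ 5.000
  cycle 0 → 2 → 0: weight = 12, length = 2, mean = 12/2 ≈ 6.000
  cycle 1 → 0 → 1: weight = 10, length = 2, mean = 10/2 ≈ 5.000
Minimum mean = 2.000, attained e.g. along the cycle 1 → 1 with weight 2 and length 1. So λ(A) = 2/1 = 2.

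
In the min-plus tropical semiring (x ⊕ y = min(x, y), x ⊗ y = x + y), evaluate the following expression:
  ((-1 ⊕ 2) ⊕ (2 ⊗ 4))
((-1 ⊕ 2) ⊕ (2 ⊗ 4)) = -1

Expand innermost to outermost. Recall ⊕ takes the minimum of its arguments and ⊗ takes their sum. Working out the expression ((-1 ⊕ 2) ⊕ (2 ⊗ 4)) gives -1.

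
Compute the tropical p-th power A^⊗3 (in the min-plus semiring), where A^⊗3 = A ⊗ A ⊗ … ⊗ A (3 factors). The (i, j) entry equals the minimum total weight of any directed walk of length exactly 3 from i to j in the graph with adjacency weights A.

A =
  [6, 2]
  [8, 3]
A^⊗3 =
  [13, 8]
  [14, 9]

Each entry (A^⊗3)_ij equals the minimum over all length-3 walks i = v_0 → v_1 → … → v_3 = j of Σ_t A[v_t][v_{t+1}]. For example, for (i, j) = (0, 1) we minimise over 4 possible intermediate vertex sequences; the minimum is 8, attained along the walk 0 → 1 → 1 → 1.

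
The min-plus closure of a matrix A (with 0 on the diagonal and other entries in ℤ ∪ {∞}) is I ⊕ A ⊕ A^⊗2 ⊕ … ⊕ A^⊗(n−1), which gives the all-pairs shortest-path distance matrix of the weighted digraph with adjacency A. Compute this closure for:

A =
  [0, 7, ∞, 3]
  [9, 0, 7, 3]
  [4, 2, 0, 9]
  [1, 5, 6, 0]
Closure =
  [0, 7, 9, 3]
  [4, 0, 7, 3]
  [4, 2, 0, 5]
  [1, 5, 6, 0]

This is the Floyd-Warshall all-pairs shortest-path computation. For each intermediate vertex k = 0, 1, …, 3, update dist[i][j] ← min(dist[i][j], dist[i][k] + dist[k][j]). The final matrix gives, for each (i, j), the minimum total weight of any directed path from i to j (possibly empty when i = j).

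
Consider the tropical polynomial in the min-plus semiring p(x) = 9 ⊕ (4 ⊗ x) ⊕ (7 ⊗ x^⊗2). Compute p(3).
p(3) = 7

A tropical monomial a ⊗ x^⊗i evaluates to a + i · x. Evaluating each term at x = 3:
  Term 0 contributes 9 + 0 · 3 = 9
  Term 1 contributes 4 + 1 · 3 = 7
  Term 2 contributes 7 + 2 · 3 = 13
p(3) = ⊕ of these = min[9, 7, 13] = 7.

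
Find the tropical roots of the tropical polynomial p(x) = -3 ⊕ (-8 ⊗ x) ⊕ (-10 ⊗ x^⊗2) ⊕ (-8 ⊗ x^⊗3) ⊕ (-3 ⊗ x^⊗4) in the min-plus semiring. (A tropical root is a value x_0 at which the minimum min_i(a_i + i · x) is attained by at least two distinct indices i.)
Roots: {-5, -2, 2, 5}

Each tropical root is a break point of the lower envelope of the lines y = a_i + i · x (there are 5 lines, with slopes 0, 1, ..., 4). Only the lines that attain the minimum somewhere contribute to roots; other lines are dominated. Here the surviving (envelope) indices are i = 4, i = 3, i = 2, i = 1, i = 0.
Intersections between consecutive envelope lines give the roots: for adjacent envelope indices i < j the intersection is x = (a_i − a_j) / (j − i). Reading off the sorted break points: {-5, -2, 2, 5}.
Verification: at each break x_0, at least two indices attain the minimum of min_i(a_i + i · x_0).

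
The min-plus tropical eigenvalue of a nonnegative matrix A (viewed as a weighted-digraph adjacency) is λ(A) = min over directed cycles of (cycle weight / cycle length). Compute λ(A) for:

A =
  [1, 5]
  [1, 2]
λ(A) = 1

Enumerate directed cycles and compute their means (weight / length). Sample:
  cycle 0 → 0: weight = 1, length = 1, mean = 1/1 ≈ 1.000
  cycle 1 → 1: weight = 2, length = 1, mean = 2/1 ≈ 2.000
  cycle 0 → 1 → 0: weight = 6, length = 2, mean = 6/2 ≈ 3.000
  cycle 1 → 0 → 1: weight = 6, length = 2, mean = 6/2 ≈ 3.000
Minimum mean = 1.000, attained e.g. along the cycle 0 → 0 with weight 1 and length 1. So λ(A) = 1/1 = 1.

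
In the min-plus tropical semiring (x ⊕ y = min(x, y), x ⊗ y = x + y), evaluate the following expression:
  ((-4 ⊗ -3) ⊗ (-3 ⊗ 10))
((-4 ⊗ -3) ⊗ (-3 ⊗ 10)) = 0

Expand innermost to outermost. Recall ⊕ takes the minimum of its arguments and ⊗ takes their sum. Working out the expression ((-4 ⊗ -3) ⊗ (-3 ⊗ 10)) gives 0.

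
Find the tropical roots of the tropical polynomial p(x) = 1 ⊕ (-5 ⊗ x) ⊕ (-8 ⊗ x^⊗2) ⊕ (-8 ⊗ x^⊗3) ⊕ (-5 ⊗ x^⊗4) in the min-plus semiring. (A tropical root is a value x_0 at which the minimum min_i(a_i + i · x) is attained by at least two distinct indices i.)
Roots: {-3, 0, 3, 6}

Each tropical root is a break point of the lower envelope of the lines y = a_i + i · x (there are 5 lines, with slopes 0, 1, ..., 4). Only the lines that attain the minimum somewhere contribute to roots; other lines are dominated. Here the surviving (envelope) indices are i = 4, i = 3, i = 2, i = 1, i = 0.
Intersections between consecutive envelope lines give the roots: for adjacent envelope indices i < j the intersection is x = (a_i − a_j) / (j − i). Reading off the sorted break points: {-3, 0, 3, 6}.
Verification: at each break x_0, at least two indices attain the minimum of min_i(a_i + i · x_0).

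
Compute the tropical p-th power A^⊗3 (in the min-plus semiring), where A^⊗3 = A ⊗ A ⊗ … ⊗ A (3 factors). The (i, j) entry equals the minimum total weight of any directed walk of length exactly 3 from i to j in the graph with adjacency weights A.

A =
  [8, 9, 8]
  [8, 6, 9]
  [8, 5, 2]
A^⊗3 =
  [18, 15, 12]
  [19, 16, 13]
  [12, 9, 6]

Each entry (A^⊗3)_ij equals the minimum over all length-3 walks i = v_0 → v_1 → … → v_3 = j of Σ_t A[v_t][v_{t+1}]. For example, for (i, j) = (0, 2) we minimise over 9 possible intermediate vertex sequences; the minimum is 12, attained along the walk 0 → 2 → 2 → 2.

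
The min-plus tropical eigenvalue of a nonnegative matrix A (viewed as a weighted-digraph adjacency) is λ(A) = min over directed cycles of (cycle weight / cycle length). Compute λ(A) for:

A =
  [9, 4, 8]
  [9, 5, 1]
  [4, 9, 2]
λ(A) = 2

Enumerate directed cycles and compute their means (weight / length). Sample:
  cycle 0 → 0: weight = 9, length = 1, mean = 9/1 ≈ 9.000
  cycle 1 → 1: weight = 5, length = 1, mean = 5/1 ≈ 5.000
  cycle 2 → 2: weight = 2, length = 1, mean = 2/1 ≈ 2.000
  cycle 0 → 1 → 0: weight = 13, length = 2, mean = 13/2 ≈ 6.500
  cycle 0 → 2 → 0: weight = 12, length = 2, mean = 12/2 ≈ 6.000
  cycle 1 → 0 → 1: weight = 13, length = 2, mean = 13/2 ≈ 6.500
Minimum mean = 2.000, attained e.g. along the cycle 2 → 2 with weight 2 and length 1. So λ(A) = 2/1 = 2.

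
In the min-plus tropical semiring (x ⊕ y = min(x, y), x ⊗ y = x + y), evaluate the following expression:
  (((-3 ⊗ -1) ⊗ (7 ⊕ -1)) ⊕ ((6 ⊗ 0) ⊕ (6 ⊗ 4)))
(((-3 ⊗ -1) ⊗ (7 ⊕ -1)) ⊕ ((6 ⊗ 0) ⊕ (6 ⊗ 4))) = -5

Expand innermost to outermost. Recall ⊕ takes the minimum of its arguments and ⊗ takes their sum. Working out the expression (((-3 ⊗ -1) ⊗ (7 ⊕ -1)) ⊕ ((6 ⊗ 0) ⊕ (6 ⊗ 4))) gives -5.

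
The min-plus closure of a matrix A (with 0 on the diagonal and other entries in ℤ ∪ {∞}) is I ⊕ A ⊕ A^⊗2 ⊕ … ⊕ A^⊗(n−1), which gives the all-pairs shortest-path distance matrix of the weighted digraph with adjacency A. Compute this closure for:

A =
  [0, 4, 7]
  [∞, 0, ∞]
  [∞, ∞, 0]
Closure =
  [0, 4, 7]
  [∞, 0, ∞]
  [∞, ∞, 0]

This is the Floyd-Warshall all-pairs shortest-path computation. For each intermediate vertex k = 0, 1, …, 2, update dist[i][j] ← min(dist[i][j], dist[i][k] + dist[k][j]). The final matrix gives, for each (i, j), the minimum total weight of any directed path from i to j (possibly empty when i = j).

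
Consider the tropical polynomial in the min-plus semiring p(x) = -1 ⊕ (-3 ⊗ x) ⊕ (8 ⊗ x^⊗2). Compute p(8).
p(8) = -1

A tropical monomial a ⊗ x^⊗i evaluates to a + i · x. Evaluating each term at x = 8:
  Term 0 contributes -1 + 0 · 8 = -1
  Term 1 contributes -3 + 1 · 8 = 5
  Term 2 contributes 8 + 2 · 8 = 24
p(8) = ⊕ of these = min[-1, 5, 24] = -1.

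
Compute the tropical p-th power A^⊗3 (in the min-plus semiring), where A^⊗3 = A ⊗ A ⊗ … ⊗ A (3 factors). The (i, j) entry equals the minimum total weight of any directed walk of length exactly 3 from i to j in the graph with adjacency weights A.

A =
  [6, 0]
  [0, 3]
A^⊗3 =
  [3, 0]
  [0, 3]

Each entry (A^⊗3)_ij equals the minimum over all length-3 walks i = v_0 → v_1 → … → v_3 = j of Σ_t A[v_t][v_{t+1}]. For example, for (i, j) = (0, 1) we minimise over 4 possible intermediate vertex sequences; the minimum is 0, attained along the walk 0 → 1 → 0 → 1.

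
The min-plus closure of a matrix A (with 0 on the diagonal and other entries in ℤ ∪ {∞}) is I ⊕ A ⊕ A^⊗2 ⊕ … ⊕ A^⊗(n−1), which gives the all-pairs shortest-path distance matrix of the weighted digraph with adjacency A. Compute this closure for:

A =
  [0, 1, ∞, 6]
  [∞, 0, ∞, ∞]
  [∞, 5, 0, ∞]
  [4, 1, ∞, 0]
Closure =
  [0, 1, ∞, 6]
  [∞, 0, ∞, ∞]
  [∞, 5, 0, ∞]
  [4, 1, ∞, 0]

This is the Floyd-Warshall all-pairs shortest-path computation. For each intermediate vertex k = 0, 1, …, 3, update dist[i][j] ← min(dist[i][j], dist[i][k] + dist[k][j]). The final matrix gives, for each (i, j), the minimum total weight of any directed path from i to j (possibly empty when i = j).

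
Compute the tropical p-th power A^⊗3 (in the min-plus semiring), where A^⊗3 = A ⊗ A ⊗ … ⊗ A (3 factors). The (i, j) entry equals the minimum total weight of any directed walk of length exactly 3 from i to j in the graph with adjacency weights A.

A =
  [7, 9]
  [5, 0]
A^⊗3 =
  [14, 9]
  [5, 0]

Each entry (A^⊗3)_ij equals the minimum over all length-3 walks i = v_0 → v_1 → … → v_3 = j of Σ_t A[v_t][v_{t+1}]. For example, for (i, j) = (0, 1) we minimise over 4 possible intermediate vertex sequences; the minimum is 9, attained along the walk 0 → 1 → 1 → 1.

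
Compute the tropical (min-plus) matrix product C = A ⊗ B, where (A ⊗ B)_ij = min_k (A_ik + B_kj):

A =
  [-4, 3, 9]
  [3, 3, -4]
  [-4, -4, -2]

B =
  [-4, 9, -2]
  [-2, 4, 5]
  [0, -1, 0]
A ⊗ B =
  [-8, 5, -6]
  [-4, -5, -4]
  [-8, -3, -6]

Apply the min-plus product entry-by-entry:
  C[0][0] = min over k of (A[0][0] + B[0][0] = -4 + -4 = -8, A[0][1] + B[1][0] = 3 + -2 = 1, A[0][2] + B[2][0] = 9 + 0 = 9) = -8 (attained at k = 0)
  C[0][1] = min over k of (A[0][0] + B[0][1] = -4 + 9 = 5, A[0][1] + B[1][1] = 3 + 4 = 7, A[0][2] + B[2][1] = 9 + -1 = 8) = 5 (attained at k = 0)
  C[0][2] = min over k of (A[0][0] + B[0][2] = -4 + -2 = -6, A[0][1] + B[1][2] = 3 + 5 = 8, A[0][2] + B[2][2] = 9 + 0 = 9) = -6 (attained at k = 0)
  C[1][0] = min over k of (A[1][0] + B[0][0] = 3 + -4 = -1, A[1][1] + B[1][0] = 3 + -2 = 1, A[1][2] + B[2][0] = -4 + 0 = -4) = -4 (attained at k = 2)
  C[1][1] = min over k of (A[1][0] + B[0][1] = 3 + 9 = 12, A[1][1] + B[1][1] = 3 + 4 = 7, A[1][2] + B[2][1] = -4 + -1 = -5) = -5 (attained at k = 2)
  C[1][2] = min over k of (A[1][0] + B[0][2] = 3 + -2 = 1, A[1][1] + B[1][2] = 3 + 5 = 8, A[1][2] + B[2][2] = -4 + 0 = -4) = -4 (attained at k = 2)
  C[2][0] = min over k of (A[2][0] + B[0][0] = -4 + -4 = -8, A[2][1] + B[1][0] = -4 + -2 = -6, A[2][2] + B[2][0] = -2 + 0 = -2) = -8 (attained at k = 0)
  C[2][1] = min over k of (A[2][0] + B[0][1] = -4 + 9 = 5, A[2][1] + B[1][1] = -4 + 4 = 0, A[2][2] + B[2][1] = -2 + -1 = -3) = -3 (attained at k = 2)
  C[2][2] = min over k of (A[2][0] + B[0][2] = -4 + -2 = -6, A[2][1] + B[1][2] = -4 + 5 = 1, A[2][2] + B[2][2] = -2 + 0 = -2) = -6 (attained at k = 0)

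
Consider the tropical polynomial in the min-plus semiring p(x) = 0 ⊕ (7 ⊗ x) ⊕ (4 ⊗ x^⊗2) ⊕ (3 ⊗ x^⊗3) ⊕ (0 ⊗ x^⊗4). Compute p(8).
p(8) = 0

A tropical monomial a ⊗ x^⊗i evaluates to a + i · x. Evaluating each term at x = 8:
  Term 0 contributes 0 + 0 · 8 = 0
  Term 1 contributes 7 + 1 · 8 = 15
  Term 2 contributes 4 + 2 · 8 = 20
  Term 3 contributes 3 + 3 · 8 = 27
  Term 4 contributes 0 + 4 · 8 = 32
p(8) = ⊕ of these = min[0, 15, 20, 27, 32] = 0.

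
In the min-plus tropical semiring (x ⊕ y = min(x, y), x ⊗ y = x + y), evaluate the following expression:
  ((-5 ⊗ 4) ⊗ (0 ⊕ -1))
((-5 ⊗ 4) ⊗ (0 ⊕ -1)) = -2

Expand innermost to outermost. Recall ⊕ takes the minimum of its arguments and ⊗ takes their sum. Working out the expression ((-5 ⊗ 4) ⊗ (0 ⊕ -1)) gives -2.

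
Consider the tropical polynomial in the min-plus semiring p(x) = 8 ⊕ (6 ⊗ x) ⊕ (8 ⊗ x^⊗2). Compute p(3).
p(3) = 8

A tropical monomial a ⊗ x^⊗i evaluates to a + i · x. Evaluating each term at x = 3:
  Term 0 contributes 8 + 0 · 3 = 8
  Term 1 contributes 6 + 1 · 3 = 9
  Term 2 contributes 8 + 2 · 3 = 14
p(3) = ⊕ of these = min[8, 9, 14] = 8.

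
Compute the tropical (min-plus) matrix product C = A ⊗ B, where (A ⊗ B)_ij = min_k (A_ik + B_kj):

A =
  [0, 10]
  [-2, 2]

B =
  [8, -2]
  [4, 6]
A ⊗ B =
  [8, -2]
  [6, -4]

Apply the min-plus product entry-by-entry:
  C[0][0] = min over k of (A[0][0] + B[0][0] = 0 + 8 = 8, A[0][1] + B[1][0] = 10 + 4 = 14) = 8 (attained at k = 0)
  C[0][1] = min over k of (A[0][0] + B[0][1] = 0 + -2 = -2, A[0][1] + B[1][1] = 10 + 6 = 16) = -2 (attained at k = 0)
  C[1][0] = min over k of (A[1][0] + B[0][0] = -2 + 8 = 6, A[1][1] + B[1][0] = 2 + 4 = 6) = 6 (attained at k = 0)
  C[1][1] = min over k of (A[1][0] + B[0][1] = -2 + -2 = -4, A[1][1] + B[1][1] = 2 + 6 = 8) = -4 (attained at k = 0)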